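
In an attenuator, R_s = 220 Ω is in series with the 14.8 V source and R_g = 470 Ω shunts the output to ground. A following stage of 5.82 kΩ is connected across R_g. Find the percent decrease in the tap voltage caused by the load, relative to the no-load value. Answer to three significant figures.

The divider's output (Thévenin) resistance is R_s‖R_g = 149.9 Ω.
Fractional drop under load = R_th/(R_th + R_L) = 149.9 / (149.9 + 5820) = 0.02510.
So the output falls by 2.51 %.

2.51 %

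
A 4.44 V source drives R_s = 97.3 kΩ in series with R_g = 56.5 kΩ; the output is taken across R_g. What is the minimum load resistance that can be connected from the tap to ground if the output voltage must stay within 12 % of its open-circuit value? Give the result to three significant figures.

Output resistance R_th = R_s‖R_g = (97.3 × 56.5)/153.8 = 35.74 kΩ.
The fractional drop is R_th/(R_th + R_L); requiring this ≤ 0.120 gives R_L ≥ R_th(1/0.120 − 1) = 35.74 × 7.333 = 262 kΩ.

R_L(min) ≈ 262 kΩ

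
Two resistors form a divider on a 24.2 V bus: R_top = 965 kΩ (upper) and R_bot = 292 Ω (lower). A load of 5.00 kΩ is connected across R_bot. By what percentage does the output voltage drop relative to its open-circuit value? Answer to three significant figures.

The divider's output (Thévenin) resistance is R_top‖R_bot = 291.9 Ω.
Fractional drop under load = R_th/(R_th + R_L) = 291.9 / (291.9 + 5000) = 0.05516.
So the output falls by 5.52 %.

5.52 %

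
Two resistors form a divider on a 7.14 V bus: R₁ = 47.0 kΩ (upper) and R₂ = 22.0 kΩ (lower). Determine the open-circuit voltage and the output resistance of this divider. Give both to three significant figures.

V_th = 2.28 V, R_th = 15.0 kΩ

V_th is the open-circuit tap voltage: 7.14 × 22.0/(47.0 + 22.0) = 2.28 V.
With the supply zeroed, R₁ and R₂ appear in parallel from the tap: R_th = R₁‖R₂ = (47.0 × 22.0)/69.00 = 15.0 kΩ.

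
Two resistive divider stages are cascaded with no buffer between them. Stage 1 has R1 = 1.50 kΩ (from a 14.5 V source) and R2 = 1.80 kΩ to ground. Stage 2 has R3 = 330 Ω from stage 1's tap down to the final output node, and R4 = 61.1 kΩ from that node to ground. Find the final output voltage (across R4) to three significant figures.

Stage 2 presents R3+R4 = 61430 Ω as a load on stage 1's tap.
Stage 1's lower leg becomes R2‖(R3+R4) = 1749 Ω, so V_mid = 14.5 × 1749/3249 = 7.805 V.
Stage 2 is itself unloaded: V_out = V_mid × R4/(R3+R4) = 7.805 × 61100/61430 = 7.76 V.

V_out ≈ 7.76 V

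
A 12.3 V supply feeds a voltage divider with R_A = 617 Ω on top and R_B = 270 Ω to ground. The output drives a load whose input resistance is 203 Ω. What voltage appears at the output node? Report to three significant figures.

V_out ≈ 1.94 V

The load sits in parallel with R_B: R_B‖R_L = (270 × 203) / (270 + 203) = 115.9 Ω.
V_out = 12.3 × 115.9 / (617 + 115.9) = 12.3 × 115.9/732.9 = 1.94 V.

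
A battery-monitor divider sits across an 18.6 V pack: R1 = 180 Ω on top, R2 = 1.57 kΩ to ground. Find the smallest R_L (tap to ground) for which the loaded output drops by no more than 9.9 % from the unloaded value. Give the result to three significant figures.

R_L(min) ≈ 1.47 kΩ

Output resistance R_th = R1‖R2 = (180 × 1570)/1750 = 161.5 Ω.
The fractional drop is R_th/(R_th + R_L); requiring this ≤ 0.0990 gives R_L ≥ R_th(1/0.0990 − 1) = 161.5 × 9.101 = 1.47 kΩ.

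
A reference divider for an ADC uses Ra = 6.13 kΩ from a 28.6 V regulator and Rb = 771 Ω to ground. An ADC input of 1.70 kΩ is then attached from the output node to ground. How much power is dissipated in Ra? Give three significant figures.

Total resistance from the source is Ra + (Rb‖R_L) = 6660 Ω, so I = 28.6/6660 Ω = 4.294 mA.
P = I²·Ra = (4.294 mA)² × 6.13 kΩ = 113 mW.

P ≈ 113 mW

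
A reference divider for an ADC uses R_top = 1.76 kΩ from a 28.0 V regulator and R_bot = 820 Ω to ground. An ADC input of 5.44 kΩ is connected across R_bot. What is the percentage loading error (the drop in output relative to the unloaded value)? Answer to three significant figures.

9.32 %

Unloaded V = 28.0 × 820/2580 = 8.8992 V.
Loaded: R_bot‖R_L = 712.6 Ω, giving V = 28.0 × 712.6/2473 = 8.0695 V.
Drop = (8.8992 − 8.0695) / 8.8992 = 9.32 %.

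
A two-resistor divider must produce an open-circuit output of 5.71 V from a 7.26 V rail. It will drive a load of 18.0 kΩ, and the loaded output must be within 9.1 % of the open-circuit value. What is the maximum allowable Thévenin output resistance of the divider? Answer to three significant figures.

Loading drop = R_th/(R_th + R_L) ≤ 0.0910, so R_th ≤ R_L · ε/(1−ε) = 18.0 kΩ × 0.0910/0.9090 = 1.80 kΩ.

R_th ≤ 1.80 kΩ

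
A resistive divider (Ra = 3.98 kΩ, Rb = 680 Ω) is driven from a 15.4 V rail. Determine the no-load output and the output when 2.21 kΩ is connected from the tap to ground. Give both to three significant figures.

Open-circuit: V = 15.4 × 680/(3980 + 680) = 2.25 V.
With the load, Rb becomes Rb‖R_L = 520.0 Ω, so V = 15.4 × 520.0/4500 = 1.78 V.

Unloaded: 2.25 V; loaded: 1.78 V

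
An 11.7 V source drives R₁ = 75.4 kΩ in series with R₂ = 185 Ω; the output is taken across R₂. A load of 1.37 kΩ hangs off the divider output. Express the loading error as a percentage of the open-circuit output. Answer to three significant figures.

11.9 %

The divider's output (Thévenin) resistance is R₁‖R₂ = 184.5 Ω.
Fractional drop under load = R_th/(R_th + R_L) = 184.5 / (184.5 + 1370) = 0.1187.
So the output falls by 11.9 %.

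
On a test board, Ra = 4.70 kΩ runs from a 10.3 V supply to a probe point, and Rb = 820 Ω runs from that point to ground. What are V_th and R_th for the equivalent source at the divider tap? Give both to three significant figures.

V_th = 1.53 V, R_th = 698 Ω

V_th is the open-circuit tap voltage: 10.3 × 820/(4700 + 820) = 1.53 V.
With the supply zeroed, Ra and Rb appear in parallel from the tap: R_th = Ra‖Rb = (4700 × 820)/5520 = 698 Ω.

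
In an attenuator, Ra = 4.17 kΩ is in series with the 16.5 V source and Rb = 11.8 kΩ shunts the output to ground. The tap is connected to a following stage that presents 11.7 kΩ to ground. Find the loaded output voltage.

The load sits in parallel with Rb: Rb‖R_L = (11.8 × 11.7) / (11.8 + 11.7) = 5.875 kΩ.
V_out = 16.5 × 5.875 / (4.17 + 5.875) = 16.5 × 5.875/10.04 = 9.65 V.

V_out ≈ 9.65 V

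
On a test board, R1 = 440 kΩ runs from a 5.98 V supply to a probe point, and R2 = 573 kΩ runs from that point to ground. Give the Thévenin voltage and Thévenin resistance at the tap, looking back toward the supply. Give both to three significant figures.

V_th = 3.38 V, R_th = 249 kΩ

V_th is the open-circuit tap voltage: 5.98 × 573/(440 + 573) = 3.38 V.
With the supply zeroed, R1 and R2 appear in parallel from the tap: R_th = R1‖R2 = (440 × 573)/1013 = 249 kΩ.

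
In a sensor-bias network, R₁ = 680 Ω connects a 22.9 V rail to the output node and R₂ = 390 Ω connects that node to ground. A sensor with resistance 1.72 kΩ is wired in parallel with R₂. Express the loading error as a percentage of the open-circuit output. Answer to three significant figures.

Unloaded V = 22.9 × 390/1070 = 8.3467 V.
Loaded: R₂‖R_L = 317.9 Ω, giving V = 22.9 × 317.9/997.9 = 7.2955 V.
Drop = (8.3467 − 7.2955) / 8.3467 = 12.6 %.

12.6 %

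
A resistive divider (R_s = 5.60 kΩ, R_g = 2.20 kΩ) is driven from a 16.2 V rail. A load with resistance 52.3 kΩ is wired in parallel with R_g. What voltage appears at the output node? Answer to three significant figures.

V_out ≈ 4.44 V

The load sits in parallel with R_g: R_g‖R_L = (2.20 × 52.3) / (2.20 + 52.3) = 2.111 kΩ.
V_out = 16.2 × 2.111 / (5.60 + 2.111) = 16.2 × 2.111/7.711 = 4.44 V.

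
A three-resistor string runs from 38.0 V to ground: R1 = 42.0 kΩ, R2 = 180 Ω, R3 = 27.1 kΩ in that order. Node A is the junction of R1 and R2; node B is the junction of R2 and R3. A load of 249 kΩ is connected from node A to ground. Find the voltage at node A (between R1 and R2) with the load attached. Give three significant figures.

V ≈ 14.0 V

Below node A the series string R2+R3 = 27280 Ω sits in parallel with the 249000 Ω load: 24590 Ω.
V_A = 38.0 × 24590/(42000 + 24590) = 14.0 V.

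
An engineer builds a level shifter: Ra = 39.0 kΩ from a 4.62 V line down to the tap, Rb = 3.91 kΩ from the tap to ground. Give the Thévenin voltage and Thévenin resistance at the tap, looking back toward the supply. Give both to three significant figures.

V_th is the open-circuit tap voltage: 4.62 × 3.91/(39.0 + 3.91) = 0.421 V.
With the supply zeroed, Ra and Rb appear in parallel from the tap: R_th = Ra‖Rb = (39.0 × 3.91)/42.91 = 3.55 kΩ.

V_th = 0.421 V, R_th = 3.55 kΩ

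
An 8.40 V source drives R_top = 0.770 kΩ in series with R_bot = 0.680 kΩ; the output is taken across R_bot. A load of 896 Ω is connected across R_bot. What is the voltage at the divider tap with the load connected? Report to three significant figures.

V_out ≈ 2.81 V

The load sits in parallel with R_bot: R_bot‖R_L = (680 × 896) / (680 + 896) = 386.6 Ω.
V_out = 8.40 × 386.6 / (770 + 386.6) = 8.40 × 386.6/1157 = 2.81 V.
(Unloaded it would have been 3.94 V.)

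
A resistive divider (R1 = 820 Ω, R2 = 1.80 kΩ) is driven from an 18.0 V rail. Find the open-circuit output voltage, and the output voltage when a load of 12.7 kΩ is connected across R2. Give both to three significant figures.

Unloaded: 12.4 V; loaded: 11.8 V

Open-circuit: V = 18.0 × 1800/(820 + 1800) = 12.4 V.
With the load, R2 becomes R2‖R_L = 1577 Ω, so V = 18.0 × 1577/2397 = 11.8 V.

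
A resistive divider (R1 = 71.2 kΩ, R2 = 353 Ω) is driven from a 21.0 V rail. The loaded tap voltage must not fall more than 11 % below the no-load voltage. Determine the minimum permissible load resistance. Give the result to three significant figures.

R_L(min) ≈ 2.84 kΩ

Output resistance R_th = R1‖R2 = (71200 × 353)/71550 = 351.3 Ω.
The fractional drop is R_th/(R_th + R_L); requiring this ≤ 0.110 gives R_L ≥ R_th(1/0.110 − 1) = 351.3 × 8.091 = 2.84 kΩ.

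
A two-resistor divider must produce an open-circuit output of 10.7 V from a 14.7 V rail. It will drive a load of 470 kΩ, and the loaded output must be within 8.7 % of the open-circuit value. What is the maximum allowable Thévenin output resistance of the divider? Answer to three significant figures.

Loading drop = R_th/(R_th + R_L) ≤ 0.0870, so R_th ≤ R_L · ε/(1−ε) = 470 kΩ × 0.0870/0.9130 = 44.8 kΩ.

R_th ≤ 44.8 kΩ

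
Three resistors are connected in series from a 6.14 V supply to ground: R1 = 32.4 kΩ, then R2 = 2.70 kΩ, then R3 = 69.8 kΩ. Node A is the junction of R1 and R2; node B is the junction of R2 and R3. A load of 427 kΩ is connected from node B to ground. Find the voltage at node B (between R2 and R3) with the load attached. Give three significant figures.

At node B, R3 is in parallel with the load: R3‖R_L = 59.99 kΩ.
Below node A the resistance is R2 + (R3‖R_L) = 62.69 kΩ, so V_A = 6.14 × 62.69/95.09 = 4.048 V.
Then V_B = V_A × (R3‖R_L)/(R2 + R3‖R_L) = 4.048 × 59.99/62.69 = 3.87 V.

V ≈ 3.87 V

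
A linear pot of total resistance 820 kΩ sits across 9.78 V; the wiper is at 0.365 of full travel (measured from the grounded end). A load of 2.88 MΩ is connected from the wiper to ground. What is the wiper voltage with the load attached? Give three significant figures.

V ≈ 3.35 V

The wiper splits the pot into (1−α)R = 520.7 kΩ above and αR = 299.3 kΩ below.
Lower section ‖ load = 271.1 kΩ.
V_wiper = 9.78 × 271.1/(520.7 + 271.1) = 3.35 V.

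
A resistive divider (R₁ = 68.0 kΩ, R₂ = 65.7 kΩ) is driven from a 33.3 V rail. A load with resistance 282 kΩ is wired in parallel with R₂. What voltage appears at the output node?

V_out ≈ 14.6 V

The load sits in parallel with R₂: R₂‖R_L = (65.7 × 282) / (65.7 + 282) = 53.29 kΩ.
V_out = 33.3 × 53.29 / (68.0 + 53.29) = 33.3 × 53.29/121.3 = 14.6 V.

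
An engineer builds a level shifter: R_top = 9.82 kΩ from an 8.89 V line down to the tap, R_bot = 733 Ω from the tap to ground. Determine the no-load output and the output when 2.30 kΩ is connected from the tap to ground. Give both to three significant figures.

Open-circuit: V = 8.89 × 733/(9820 + 733) = 0.617 V.
With the load, R_bot becomes R_bot‖R_L = 555.9 Ω, so V = 8.89 × 555.9/10380 = 0.476 V.

Unloaded: 0.617 V; loaded: 0.476 V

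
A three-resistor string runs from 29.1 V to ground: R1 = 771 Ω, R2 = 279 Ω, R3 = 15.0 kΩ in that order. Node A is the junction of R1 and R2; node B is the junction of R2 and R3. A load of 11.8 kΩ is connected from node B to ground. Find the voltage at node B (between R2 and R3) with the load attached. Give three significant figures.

V ≈ 25.1 V

At node B, R3 is in parallel with the load: R3‖R_L = 6604 Ω.
Below node A the resistance is R2 + (R3‖R_L) = 6883 Ω, so V_A = 29.1 × 6883/7654 = 26.17 V.
Then V_B = V_A × (R3‖R_L)/(R2 + R3‖R_L) = 26.17 × 6604/6883 = 25.1 V.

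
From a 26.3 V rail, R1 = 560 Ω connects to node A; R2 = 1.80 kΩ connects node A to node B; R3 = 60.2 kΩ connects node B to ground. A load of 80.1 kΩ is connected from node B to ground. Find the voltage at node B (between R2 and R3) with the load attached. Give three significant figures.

At node B, R3 is in parallel with the load: R3‖R_L = 34370 Ω.
Below node A the resistance is R2 + (R3‖R_L) = 36170 Ω, so V_A = 26.3 × 36170/36730 = 25.90 V.
Then V_B = V_A × (R3‖R_L)/(R2 + R3‖R_L) = 25.90 × 34370/36170 = 24.6 V.

V ≈ 24.6 V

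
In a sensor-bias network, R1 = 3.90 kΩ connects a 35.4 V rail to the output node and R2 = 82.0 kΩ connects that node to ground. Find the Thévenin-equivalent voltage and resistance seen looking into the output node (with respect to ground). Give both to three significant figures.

V_th is the open-circuit tap voltage: 35.4 × 82.0/(3.90 + 82.0) = 33.8 V.
With the supply zeroed, R1 and R2 appear in parallel from the tap: R_th = R1‖R2 = (3.90 × 82.0)/85.90 = 3.72 kΩ.

V_th = 33.8 V, R_th = 3.72 kΩ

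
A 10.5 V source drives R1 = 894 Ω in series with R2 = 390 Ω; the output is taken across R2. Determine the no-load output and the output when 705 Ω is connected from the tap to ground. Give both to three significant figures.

Open-circuit: V = 10.5 × 390/(894 + 390) = 3.19 V.
With the load, R2 becomes R2‖R_L = 251.1 Ω, so V = 10.5 × 251.1/1145 = 2.30 V.

Unloaded: 3.19 V; loaded: 2.30 V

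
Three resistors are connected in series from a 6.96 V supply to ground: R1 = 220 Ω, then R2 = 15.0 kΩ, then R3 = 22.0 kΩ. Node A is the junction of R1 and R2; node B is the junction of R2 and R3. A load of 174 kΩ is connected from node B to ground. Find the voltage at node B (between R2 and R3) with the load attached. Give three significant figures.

V ≈ 3.91 V

At node B, R3 is in parallel with the load: R3‖R_L = 19530 Ω.
Below node A the resistance is R2 + (R3‖R_L) = 34530 Ω, so V_A = 6.96 × 34530/34750 = 6.916 V.
Then V_B = V_A × (R3‖R_L)/(R2 + R3‖R_L) = 6.916 × 19530/34530 = 3.91 V.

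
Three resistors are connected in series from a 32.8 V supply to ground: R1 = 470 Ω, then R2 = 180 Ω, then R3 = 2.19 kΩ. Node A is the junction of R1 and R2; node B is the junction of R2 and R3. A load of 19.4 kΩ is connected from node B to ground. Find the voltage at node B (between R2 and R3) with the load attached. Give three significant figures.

V ≈ 24.7 V

At node B, R3 is in parallel with the load: R3‖R_L = 1968 Ω.
Below node A the resistance is R2 + (R3‖R_L) = 2148 Ω, so V_A = 32.8 × 2148/2618 = 26.91 V.
Then V_B = V_A × (R3‖R_L)/(R2 + R3‖R_L) = 26.91 × 1968/2148 = 24.7 V.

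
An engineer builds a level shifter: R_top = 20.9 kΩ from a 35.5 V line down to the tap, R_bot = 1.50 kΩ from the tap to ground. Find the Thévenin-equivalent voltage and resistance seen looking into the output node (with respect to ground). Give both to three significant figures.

V_th is the open-circuit tap voltage: 35.5 × 1.50/(20.9 + 1.50) = 2.38 V.
With the supply zeroed, R_top and R_bot appear in parallel from the tap: R_th = R_top‖R_bot = (20.9 × 1.50)/22.40 = 1.40 kΩ.

V_th = 2.38 V, R_th = 1.40 kΩ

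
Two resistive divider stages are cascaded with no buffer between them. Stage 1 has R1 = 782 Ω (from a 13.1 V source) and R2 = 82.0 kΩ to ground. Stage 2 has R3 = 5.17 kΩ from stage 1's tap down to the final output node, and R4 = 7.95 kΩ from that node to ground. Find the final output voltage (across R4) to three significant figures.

Stage 2 presents R3+R4 = 13120 Ω as a load on stage 1's tap.
Stage 1's lower leg becomes R2‖(R3+R4) = 11310 Ω, so V_mid = 13.1 × 11310/12090 = 12.25 V.
Stage 2 is itself unloaded: V_out = V_mid × R4/(R3+R4) = 12.25 × 7950/13120 = 7.42 V.

V_out ≈ 7.42 V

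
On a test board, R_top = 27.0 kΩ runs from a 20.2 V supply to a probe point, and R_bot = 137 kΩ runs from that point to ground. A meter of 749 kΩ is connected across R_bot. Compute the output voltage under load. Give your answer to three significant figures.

The load sits in parallel with R_bot: R_bot‖R_L = (137 × 749) / (137 + 749) = 115.8 kΩ.
V_out = 20.2 × 115.8 / (27.0 + 115.8) = 20.2 × 115.8/142.8 = 16.4 V.

V_out ≈ 16.4 V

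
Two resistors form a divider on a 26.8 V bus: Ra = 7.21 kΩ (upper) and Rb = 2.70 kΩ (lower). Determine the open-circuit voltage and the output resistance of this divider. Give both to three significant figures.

V_th is the open-circuit tap voltage: 26.8 × 2.70/(7.21 + 2.70) = 7.30 V.
With the supply zeroed, Ra and Rb appear in parallel from the tap: R_th = Ra‖Rb = (7.21 × 2.70)/9.910 = 1.96 kΩ.

V_th = 7.30 V, R_th = 1.96 kΩ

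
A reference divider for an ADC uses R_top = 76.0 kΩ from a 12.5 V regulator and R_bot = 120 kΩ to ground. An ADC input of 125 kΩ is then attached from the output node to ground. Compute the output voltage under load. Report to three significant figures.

The load sits in parallel with R_bot: R_bot‖R_L = (120 × 125) / (120 + 125) = 61.22 kΩ.
V_out = 12.5 × 61.22 / (76.0 + 61.22) = 12.5 × 61.22/137.2 = 5.58 V.

V_out ≈ 5.58 V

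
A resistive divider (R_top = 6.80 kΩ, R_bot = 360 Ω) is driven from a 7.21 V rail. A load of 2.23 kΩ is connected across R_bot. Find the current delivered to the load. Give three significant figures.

R_bot‖R_L = 310.0 Ω; V_out = 7.21 × 310.0/7110 = 0.3143 V.
I_L = V_out / R_L = 0.3143 / 2.23 kΩ = 0.141 mA.

I_L ≈ 0.141 mA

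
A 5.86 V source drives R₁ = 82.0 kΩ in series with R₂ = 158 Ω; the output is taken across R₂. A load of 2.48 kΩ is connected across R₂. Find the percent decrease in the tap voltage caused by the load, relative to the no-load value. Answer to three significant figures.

5.98 %

The divider's output (Thévenin) resistance is R₁‖R₂ = 157.7 Ω.
Fractional drop under load = R_th/(R_th + R_L) = 157.7 / (157.7 + 2480) = 0.05979.
So the output falls by 5.98 %.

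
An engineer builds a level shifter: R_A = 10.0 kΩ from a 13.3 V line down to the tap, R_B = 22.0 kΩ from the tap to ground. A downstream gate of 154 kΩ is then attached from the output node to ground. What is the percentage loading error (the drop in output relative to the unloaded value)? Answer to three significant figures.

4.27 %

The divider's output (Thévenin) resistance is R_A‖R_B = 6.875 kΩ.
Fractional drop under load = R_th/(R_th + R_L) = 6.875 / (6.875 + 154) = 0.04274.
So the output falls by 4.27 %.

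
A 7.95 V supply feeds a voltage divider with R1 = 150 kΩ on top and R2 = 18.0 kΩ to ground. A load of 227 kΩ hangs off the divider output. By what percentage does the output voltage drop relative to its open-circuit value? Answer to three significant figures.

The divider's output (Thévenin) resistance is R1‖R2 = 16.07 kΩ.
Fractional drop under load = R_th/(R_th + R_L) = 16.07 / (16.07 + 227) = 0.06612.
So the output falls by 6.61 %.

6.61 %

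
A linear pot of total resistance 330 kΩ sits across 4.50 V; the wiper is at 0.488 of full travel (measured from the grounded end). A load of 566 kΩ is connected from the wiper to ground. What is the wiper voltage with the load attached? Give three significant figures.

The wiper splits the pot into (1−α)R = 169.0 kΩ above and αR = 161.0 kΩ below.
Lower section ‖ load = 125.4 kΩ.
V_wiper = 4.50 × 125.4/(169.0 + 125.4) = 1.92 V.

V ≈ 1.92 V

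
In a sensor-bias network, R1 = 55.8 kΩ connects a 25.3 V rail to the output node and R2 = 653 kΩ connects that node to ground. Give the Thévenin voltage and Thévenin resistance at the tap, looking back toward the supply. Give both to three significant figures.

V_th is the open-circuit tap voltage: 25.3 × 653/(55.8 + 653) = 23.3 V.
With the supply zeroed, R1 and R2 appear in parallel from the tap: R_th = R1‖R2 = (55.8 × 653)/708.8 = 51.4 kΩ.

V_th = 23.3 V, R_th = 51.4 kΩ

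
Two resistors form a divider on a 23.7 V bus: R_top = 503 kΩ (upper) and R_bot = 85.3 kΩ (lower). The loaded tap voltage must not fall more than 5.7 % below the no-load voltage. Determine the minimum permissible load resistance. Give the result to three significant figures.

R_L(min) ≈ 1.21 MΩ

Output resistance R_th = R_top‖R_bot = (503 × 85.3)/588.3 = 72.93 kΩ.
The fractional drop is R_th/(R_th + R_L); requiring this ≤ 0.0570 gives R_L ≥ R_th(1/0.0570 − 1) = 72.93 × 16.54 = 1.21 MΩ.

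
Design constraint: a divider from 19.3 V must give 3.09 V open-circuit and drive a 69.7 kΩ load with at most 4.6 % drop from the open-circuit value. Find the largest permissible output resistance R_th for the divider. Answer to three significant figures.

R_th ≤ 3.36 kΩ

Loading drop = R_th/(R_th + R_L) ≤ 0.0460, so R_th ≤ R_L · ε/(1−ε) = 69.7 kΩ × 0.0460/0.9540 = 3.36 kΩ.
(Any R1, R2 with R2/(R1+R2) = 0.160 and R1‖R2 ≤ 3.36 kΩ will meet the spec.)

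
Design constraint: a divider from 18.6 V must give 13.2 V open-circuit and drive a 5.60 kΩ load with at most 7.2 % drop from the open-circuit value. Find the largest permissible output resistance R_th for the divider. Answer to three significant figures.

Loading drop = R_th/(R_th + R_L) ≤ 0.0720, so R_th ≤ R_L · ε/(1−ε) = 5.60 kΩ × 0.0720/0.9280 = 434 Ω.

R_th ≤ 434 Ω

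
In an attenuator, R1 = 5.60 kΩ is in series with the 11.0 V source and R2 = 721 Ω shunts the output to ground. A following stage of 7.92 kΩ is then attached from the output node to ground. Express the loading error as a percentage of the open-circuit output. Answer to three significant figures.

The divider's output (Thévenin) resistance is R1‖R2 = 638.8 Ω.
Fractional drop under load = R_th/(R_th + R_L) = 638.8 / (638.8 + 7920) = 0.07463.
So the output falls by 7.46 %.

7.46 %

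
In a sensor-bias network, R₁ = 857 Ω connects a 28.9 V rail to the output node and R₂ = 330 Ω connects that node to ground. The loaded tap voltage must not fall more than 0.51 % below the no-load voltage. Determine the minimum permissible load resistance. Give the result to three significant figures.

Output resistance R_th = R₁‖R₂ = (857 × 330)/1187 = 238.3 Ω.
The fractional drop is R_th/(R_th + R_L); requiring this ≤ 0.00510 gives R_L ≥ R_th(1/0.00510 − 1) = 238.3 × 195.1 = 46.5 kΩ.

R_L(min) ≈ 46.5 kΩ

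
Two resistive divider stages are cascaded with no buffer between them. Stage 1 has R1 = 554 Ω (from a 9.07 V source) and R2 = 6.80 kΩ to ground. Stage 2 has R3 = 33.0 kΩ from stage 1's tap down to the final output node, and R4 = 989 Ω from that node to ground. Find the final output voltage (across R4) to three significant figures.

Stage 2 presents R3+R4 = 33990 Ω as a load on stage 1's tap.
Stage 1's lower leg becomes R2‖(R3+R4) = 5666 Ω, so V_mid = 9.07 × 5666/6220 = 8.262 V.
Stage 2 is itself unloaded: V_out = V_mid × R4/(R3+R4) = 8.262 × 989/33990 = 0.240 V.

V_out ≈ 0.240 V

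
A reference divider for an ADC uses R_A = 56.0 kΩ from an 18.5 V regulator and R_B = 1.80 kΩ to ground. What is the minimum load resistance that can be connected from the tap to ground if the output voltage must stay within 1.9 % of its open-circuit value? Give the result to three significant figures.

R_L(min) ≈ 90.0 kΩ

Output resistance R_th = R_A‖R_B = (56.0 × 1.80)/57.80 = 1.744 kΩ.
The fractional drop is R_th/(R_th + R_L); requiring this ≤ 0.0190 gives R_L ≥ R_th(1/0.0190 − 1) = 1.744 × 51.63 = 90.0 kΩ.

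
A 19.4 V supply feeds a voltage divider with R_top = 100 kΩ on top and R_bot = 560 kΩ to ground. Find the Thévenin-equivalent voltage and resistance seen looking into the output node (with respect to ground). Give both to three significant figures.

V_th is the open-circuit tap voltage: 19.4 × 560/(100 + 560) = 16.5 V.
With the supply zeroed, R_top and R_bot appear in parallel from the tap: R_th = R_top‖R_bot = (100 × 560)/660.0 = 84.8 kΩ.

V_th = 16.5 V, R_th = 84.8 kΩ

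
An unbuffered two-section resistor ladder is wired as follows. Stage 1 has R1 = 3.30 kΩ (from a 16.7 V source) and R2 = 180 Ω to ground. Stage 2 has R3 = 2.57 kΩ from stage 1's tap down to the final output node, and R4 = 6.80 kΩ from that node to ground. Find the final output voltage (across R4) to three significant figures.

Stage 2 presents R3+R4 = 9370 Ω as a load on stage 1's tap.
Stage 1's lower leg becomes R2‖(R3+R4) = 176.6 Ω, so V_mid = 16.7 × 176.6/3477 = 0.8483 V.
Stage 2 is itself unloaded: V_out = V_mid × R4/(R3+R4) = 0.8483 × 6800/9370 = 0.616 V.

V_out ≈ 0.616 V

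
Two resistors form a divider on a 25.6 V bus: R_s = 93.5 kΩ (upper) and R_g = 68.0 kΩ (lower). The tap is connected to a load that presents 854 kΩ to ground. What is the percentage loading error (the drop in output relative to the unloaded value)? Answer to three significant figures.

4.41 %

The divider's output (Thévenin) resistance is R_s‖R_g = 39.37 kΩ.
Fractional drop under load = R_th/(R_th + R_L) = 39.37 / (39.37 + 854) = 0.04407.
So the output falls by 4.41 %.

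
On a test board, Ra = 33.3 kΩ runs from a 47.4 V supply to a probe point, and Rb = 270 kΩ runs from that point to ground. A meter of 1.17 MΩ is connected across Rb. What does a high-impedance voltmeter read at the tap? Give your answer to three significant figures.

V_out ≈ 41.2 V

The load sits in parallel with Rb: Rb‖R_L = (270 × 1170) / (270 + 1170) = 219.4 kΩ.
V_out = 47.4 × 219.4 / (33.3 + 219.4) = 47.4 × 219.4/252.7 = 41.2 V.
(Unloaded it would have been 42.2 V.)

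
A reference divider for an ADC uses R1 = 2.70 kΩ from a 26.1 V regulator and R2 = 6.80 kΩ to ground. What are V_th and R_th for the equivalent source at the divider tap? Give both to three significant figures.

V_th is the open-circuit tap voltage: 26.1 × 6.80/(2.70 + 6.80) = 18.7 V.
With the supply zeroed, R1 and R2 appear in parallel from the tap: R_th = R1‖R2 = (2.70 × 6.80)/9.500 = 1.93 kΩ.

V_th = 18.7 V, R_th = 1.93 kΩ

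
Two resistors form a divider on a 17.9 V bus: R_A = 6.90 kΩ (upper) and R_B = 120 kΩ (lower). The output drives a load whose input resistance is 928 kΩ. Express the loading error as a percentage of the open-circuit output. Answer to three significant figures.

The divider's output (Thévenin) resistance is R_A‖R_B = 6.525 kΩ.
Fractional drop under load = R_th/(R_th + R_L) = 6.525 / (6.525 + 928) = 0.006982.
So the output falls by 0.698 %.

0.698 %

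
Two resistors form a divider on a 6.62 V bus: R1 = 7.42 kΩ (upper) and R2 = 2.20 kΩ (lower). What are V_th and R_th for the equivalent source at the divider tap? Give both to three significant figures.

V_th = 1.51 V, R_th = 1.70 kΩ

V_th is the open-circuit tap voltage: 6.62 × 2.20/(7.42 + 2.20) = 1.51 V.
With the supply zeroed, R1 and R2 appear in parallel from the tap: R_th = R1‖R2 = (7.42 × 2.20)/9.620 = 1.70 kΩ.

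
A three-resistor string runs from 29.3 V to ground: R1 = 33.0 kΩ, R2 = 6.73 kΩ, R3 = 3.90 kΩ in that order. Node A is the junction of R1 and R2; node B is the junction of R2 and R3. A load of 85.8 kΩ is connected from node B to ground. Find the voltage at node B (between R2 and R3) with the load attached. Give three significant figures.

At node B, R3 is in parallel with the load: R3‖R_L = 3.730 kΩ.
Below node A the resistance is R2 + (R3‖R_L) = 10.46 kΩ, so V_A = 29.3 × 10.46/43.46 = 7.052 V.
Then V_B = V_A × (R3‖R_L)/(R2 + R3‖R_L) = 7.052 × 3.730/10.46 = 2.51 V.

V ≈ 2.51 V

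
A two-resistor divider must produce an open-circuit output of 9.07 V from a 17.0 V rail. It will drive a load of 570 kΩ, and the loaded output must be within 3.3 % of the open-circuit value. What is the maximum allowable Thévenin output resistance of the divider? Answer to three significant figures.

R_th ≤ 19.5 kΩ

Loading drop = R_th/(R_th + R_L) ≤ 0.0330, so R_th ≤ R_L · ε/(1−ε) = 570 kΩ × 0.0330/0.9670 = 19.5 kΩ.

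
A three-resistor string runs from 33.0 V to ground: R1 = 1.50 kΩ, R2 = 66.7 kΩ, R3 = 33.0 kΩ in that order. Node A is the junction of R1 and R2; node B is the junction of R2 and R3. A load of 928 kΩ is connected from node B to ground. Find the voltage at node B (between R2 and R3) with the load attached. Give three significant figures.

At node B, R3 is in parallel with the load: R3‖R_L = 31.87 kΩ.
Below node A the resistance is R2 + (R3‖R_L) = 98.57 kΩ, so V_A = 33.0 × 98.57/100.1 = 32.51 V.
Then V_B = V_A × (R3‖R_L)/(R2 + R3‖R_L) = 32.51 × 31.87/98.57 = 10.5 V.

V ≈ 10.5 V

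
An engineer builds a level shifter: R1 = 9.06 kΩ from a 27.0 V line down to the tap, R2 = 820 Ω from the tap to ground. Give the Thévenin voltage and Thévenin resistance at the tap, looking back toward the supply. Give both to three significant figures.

V_th = 2.24 V, R_th = 752 Ω

V_th is the open-circuit tap voltage: 27.0 × 820/(9060 + 820) = 2.24 V.
With the supply zeroed, R1 and R2 appear in parallel from the tap: R_th = R1‖R2 = (9060 × 820)/9880 = 752 Ω.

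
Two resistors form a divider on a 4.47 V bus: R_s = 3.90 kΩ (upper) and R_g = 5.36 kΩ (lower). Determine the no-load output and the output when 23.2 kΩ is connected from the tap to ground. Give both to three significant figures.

Unloaded: 2.59 V; loaded: 2.36 V

Open-circuit: V = 4.47 × 5.36/(3.90 + 5.36) = 2.59 V.
With the load, R_g becomes R_g‖R_L = 4.354 kΩ, so V = 4.47 × 4.354/8.254 = 2.36 V.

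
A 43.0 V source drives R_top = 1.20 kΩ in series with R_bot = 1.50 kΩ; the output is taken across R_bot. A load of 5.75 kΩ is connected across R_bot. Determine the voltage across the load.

V_out ≈ 21.4 V

The load sits in parallel with R_bot: R_bot‖R_L = (1.50 × 5.75) / (1.50 + 5.75) = 1.190 kΩ.
V_out = 43.0 × 1.190 / (1.20 + 1.190) = 43.0 × 1.190/2.390 = 21.4 V.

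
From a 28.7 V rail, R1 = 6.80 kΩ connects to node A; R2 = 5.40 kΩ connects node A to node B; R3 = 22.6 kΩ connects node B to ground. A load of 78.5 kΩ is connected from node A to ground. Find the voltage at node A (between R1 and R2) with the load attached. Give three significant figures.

V ≈ 21.6 V

Below node A the series string R2+R3 = 28.00 kΩ sits in parallel with the 78.5 kΩ load: 20.64 kΩ.
V_A = 28.7 × 20.64/(6.80 + 20.64) = 21.6 V.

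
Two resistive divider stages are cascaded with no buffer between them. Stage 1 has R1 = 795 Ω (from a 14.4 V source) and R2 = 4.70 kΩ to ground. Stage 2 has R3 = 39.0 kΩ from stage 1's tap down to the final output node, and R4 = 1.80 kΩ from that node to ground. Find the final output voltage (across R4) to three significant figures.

V_out ≈ 0.534 V

Stage 2 presents R3+R4 = 40800 Ω as a load on stage 1's tap.
Stage 1's lower leg becomes R2‖(R3+R4) = 4215 Ω, so V_mid = 14.4 × 4215/5010 = 12.11 V.
Stage 2 is itself unloaded: V_out = V_mid × R4/(R3+R4) = 12.11 × 1800/40800 = 0.534 V.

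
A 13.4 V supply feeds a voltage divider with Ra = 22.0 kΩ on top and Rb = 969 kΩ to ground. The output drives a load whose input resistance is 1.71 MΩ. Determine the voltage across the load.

The load sits in parallel with Rb: Rb‖R_L = (969 × 1710) / (969 + 1710) = 618.5 kΩ.
V_out = 13.4 × 618.5 / (22.0 + 618.5) = 13.4 × 618.5/640.5 = 12.9 V.
(Unloaded it would have been 13.1 V.)

V_out ≈ 12.9 V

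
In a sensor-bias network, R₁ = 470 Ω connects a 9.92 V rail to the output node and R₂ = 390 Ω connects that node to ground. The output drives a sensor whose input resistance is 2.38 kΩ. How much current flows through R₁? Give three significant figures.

I ≈ 12.3 mA

R₂‖R_L = 335.1 Ω, so the source sees R₁ + R₂‖R_L = 805.1 Ω.
I = 9.92 V / 805.1 Ω = 12.3 mA.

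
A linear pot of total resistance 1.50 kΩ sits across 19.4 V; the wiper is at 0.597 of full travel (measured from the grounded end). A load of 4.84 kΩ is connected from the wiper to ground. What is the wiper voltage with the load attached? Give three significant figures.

The wiper splits the pot into (1−α)R = 604.5 Ω above and αR = 895.5 Ω below.
Lower section ‖ load = 755.7 Ω.
V_wiper = 19.4 × 755.7/(604.5 + 755.7) = 10.8 V.

V ≈ 10.8 V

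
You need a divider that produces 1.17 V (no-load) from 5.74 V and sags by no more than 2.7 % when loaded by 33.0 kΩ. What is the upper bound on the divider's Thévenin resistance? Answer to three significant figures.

R_th ≤ 916 Ω

Loading drop = R_th/(R_th + R_L) ≤ 0.0270, so R_th ≤ R_L · ε/(1−ε) = 33.0 kΩ × 0.0270/0.9730 = 916 Ω.
(Any R1, R2 with R2/(R1+R2) = 0.204 and R1‖R2 ≤ 916 Ω will meet the spec.)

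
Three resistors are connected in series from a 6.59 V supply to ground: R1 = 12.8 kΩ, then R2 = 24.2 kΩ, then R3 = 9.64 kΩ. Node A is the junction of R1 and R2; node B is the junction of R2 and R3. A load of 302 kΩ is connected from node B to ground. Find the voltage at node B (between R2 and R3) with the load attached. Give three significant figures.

At node B, R3 is in parallel with the load: R3‖R_L = 9.342 kΩ.
Below node A the resistance is R2 + (R3‖R_L) = 33.54 kΩ, so V_A = 6.59 × 33.54/46.34 = 4.770 V.
Then V_B = V_A × (R3‖R_L)/(R2 + R3‖R_L) = 4.770 × 9.342/33.54 = 1.33 V.

V ≈ 1.33 V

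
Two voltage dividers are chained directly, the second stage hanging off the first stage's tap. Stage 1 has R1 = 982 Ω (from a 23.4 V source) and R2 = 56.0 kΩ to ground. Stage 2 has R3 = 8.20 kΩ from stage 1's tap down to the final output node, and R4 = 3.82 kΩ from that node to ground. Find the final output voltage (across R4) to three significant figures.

Stage 2 presents R3+R4 = 12020 Ω as a load on stage 1's tap.
Stage 1's lower leg becomes R2‖(R3+R4) = 9896 Ω, so V_mid = 23.4 × 9896/10880 = 21.29 V.
Stage 2 is itself unloaded: V_out = V_mid × R4/(R3+R4) = 21.29 × 3820/12020 = 6.77 V.

V_out ≈ 6.77 V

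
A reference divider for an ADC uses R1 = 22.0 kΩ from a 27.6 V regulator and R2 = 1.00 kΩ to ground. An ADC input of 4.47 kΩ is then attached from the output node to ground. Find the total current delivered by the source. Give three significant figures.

I ≈ 1.21 mA

R2‖R_L = 0.8172 kΩ, so the source sees R1 + R2‖R_L = 22.82 kΩ.
I = 27.6 V / 22.82 kΩ = 1.21 mA.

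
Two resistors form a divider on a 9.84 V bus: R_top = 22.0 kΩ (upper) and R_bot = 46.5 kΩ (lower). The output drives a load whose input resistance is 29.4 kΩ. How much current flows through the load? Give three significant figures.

I_L ≈ 0.151 mA

R_bot‖R_L = 18.01 kΩ; V_out = 9.84 × 18.01/40.01 = 4.430 V.
I_L = V_out / R_L = 4.430 / 29.4 kΩ = 0.151 mA.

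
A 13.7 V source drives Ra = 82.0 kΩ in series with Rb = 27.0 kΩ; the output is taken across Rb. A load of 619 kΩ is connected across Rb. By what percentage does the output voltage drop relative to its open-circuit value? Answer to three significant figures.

The divider's output (Thévenin) resistance is Ra‖Rb = 20.31 kΩ.
Fractional drop under load = R_th/(R_th + R_L) = 20.31 / (20.31 + 619) = 0.03177.
So the output falls by 3.18 %.

3.18 %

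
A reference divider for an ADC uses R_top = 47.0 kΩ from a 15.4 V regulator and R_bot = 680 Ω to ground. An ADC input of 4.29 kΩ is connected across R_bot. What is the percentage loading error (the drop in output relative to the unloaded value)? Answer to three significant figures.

The divider's output (Thévenin) resistance is R_top‖R_bot = 670.3 Ω.
Fractional drop under load = R_th/(R_th + R_L) = 670.3 / (670.3 + 4290) = 0.1351.
So the output falls by 13.5 %.

13.5 %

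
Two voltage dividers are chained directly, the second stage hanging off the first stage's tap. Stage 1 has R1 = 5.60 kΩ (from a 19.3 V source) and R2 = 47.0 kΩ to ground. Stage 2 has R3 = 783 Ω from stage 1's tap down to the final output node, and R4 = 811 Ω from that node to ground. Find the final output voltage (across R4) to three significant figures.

Stage 2 presents R3+R4 = 1594 Ω as a load on stage 1's tap.
Stage 1's lower leg becomes R2‖(R3+R4) = 1542 Ω, so V_mid = 19.3 × 1542/7142 = 4.166 V.
Stage 2 is itself unloaded: V_out = V_mid × R4/(R3+R4) = 4.166 × 811/1594 = 2.12 V.

V_out ≈ 2.12 V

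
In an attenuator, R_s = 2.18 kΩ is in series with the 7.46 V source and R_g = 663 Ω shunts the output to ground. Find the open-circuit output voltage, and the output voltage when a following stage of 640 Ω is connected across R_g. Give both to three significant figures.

Open-circuit: V = 7.46 × 663/(2180 + 663) = 1.74 V.
With the load, R_g becomes R_g‖R_L = 325.6 Ω, so V = 7.46 × 325.6/2506 = 0.970 V.

Unloaded: 1.74 V; loaded: 0.970 V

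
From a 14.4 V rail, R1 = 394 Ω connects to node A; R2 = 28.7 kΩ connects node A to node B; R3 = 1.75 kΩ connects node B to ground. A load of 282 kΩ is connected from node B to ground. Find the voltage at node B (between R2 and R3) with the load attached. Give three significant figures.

At node B, R3 is in parallel with the load: R3‖R_L = 1739 Ω.
Below node A the resistance is R2 + (R3‖R_L) = 30440 Ω, so V_A = 14.4 × 30440/30830 = 14.22 V.
Then V_B = V_A × (R3‖R_L)/(R2 + R3‖R_L) = 14.22 × 1739/30440 = 0.812 V.

V ≈ 0.812 V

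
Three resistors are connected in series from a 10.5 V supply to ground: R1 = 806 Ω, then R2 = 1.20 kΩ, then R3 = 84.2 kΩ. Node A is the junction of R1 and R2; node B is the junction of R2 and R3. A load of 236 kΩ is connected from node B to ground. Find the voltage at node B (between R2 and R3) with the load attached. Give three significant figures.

At node B, R3 is in parallel with the load: R3‖R_L = 62060 Ω.
Below node A the resistance is R2 + (R3‖R_L) = 63260 Ω, so V_A = 10.5 × 63260/64060 = 10.37 V.
Then V_B = V_A × (R3‖R_L)/(R2 + R3‖R_L) = 10.37 × 62060/63260 = 10.2 V.

V ≈ 10.2 V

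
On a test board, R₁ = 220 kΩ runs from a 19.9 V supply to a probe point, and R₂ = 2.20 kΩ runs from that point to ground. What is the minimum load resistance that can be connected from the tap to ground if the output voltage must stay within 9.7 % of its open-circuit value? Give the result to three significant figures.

R_L(min) ≈ 20.3 kΩ

Output resistance R_th = R₁‖R₂ = (220 × 2.20)/222.2 = 2.178 kΩ.
The fractional drop is R_th/(R_th + R_L); requiring this ≤ 0.0970 gives R_L ≥ R_th(1/0.0970 − 1) = 2.178 × 9.309 = 20.3 kΩ.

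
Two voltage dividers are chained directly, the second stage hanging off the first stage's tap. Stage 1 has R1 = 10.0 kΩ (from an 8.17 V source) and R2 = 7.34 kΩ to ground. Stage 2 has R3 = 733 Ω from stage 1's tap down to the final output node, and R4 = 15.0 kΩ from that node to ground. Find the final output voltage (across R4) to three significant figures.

V_out ≈ 2.60 V

Stage 2 presents R3+R4 = 15730 Ω as a load on stage 1's tap.
Stage 1's lower leg becomes R2‖(R3+R4) = 5005 Ω, so V_mid = 8.17 × 5005/15000 = 2.725 V.
Stage 2 is itself unloaded: V_out = V_mid × R4/(R3+R4) = 2.725 × 15000/15730 = 2.60 V.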